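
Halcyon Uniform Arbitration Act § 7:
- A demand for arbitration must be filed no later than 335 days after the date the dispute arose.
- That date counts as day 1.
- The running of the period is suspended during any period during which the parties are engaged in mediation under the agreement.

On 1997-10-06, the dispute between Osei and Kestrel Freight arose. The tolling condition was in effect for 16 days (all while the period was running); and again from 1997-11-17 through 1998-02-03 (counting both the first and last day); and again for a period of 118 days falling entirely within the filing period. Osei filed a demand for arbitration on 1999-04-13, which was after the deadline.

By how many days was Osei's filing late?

Counting 1997-10-06 as day 1, day 335 is September 5, 1998.
Tolling adds 16 days: September 5, 1998 + 16 days = September 21, 1998.
From November 17, 1997 through February 3, 1998 inclusive is 79 days; tolling adds 79 days: September 21, 1998 + 79 days = December 9, 1998.
Tolling adds 118 days: December 9, 1998 + 118 days = April 6, 1999.
The deadline is April 6, 1999; from April 6, 1999 to April 13, 1999 is 7 days.

7 days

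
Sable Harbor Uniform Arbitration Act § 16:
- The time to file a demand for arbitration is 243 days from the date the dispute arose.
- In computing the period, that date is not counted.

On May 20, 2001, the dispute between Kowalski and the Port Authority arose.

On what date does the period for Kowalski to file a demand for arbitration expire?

243 days after May 20, 2001 is January 18, 2002.

January 18, 2002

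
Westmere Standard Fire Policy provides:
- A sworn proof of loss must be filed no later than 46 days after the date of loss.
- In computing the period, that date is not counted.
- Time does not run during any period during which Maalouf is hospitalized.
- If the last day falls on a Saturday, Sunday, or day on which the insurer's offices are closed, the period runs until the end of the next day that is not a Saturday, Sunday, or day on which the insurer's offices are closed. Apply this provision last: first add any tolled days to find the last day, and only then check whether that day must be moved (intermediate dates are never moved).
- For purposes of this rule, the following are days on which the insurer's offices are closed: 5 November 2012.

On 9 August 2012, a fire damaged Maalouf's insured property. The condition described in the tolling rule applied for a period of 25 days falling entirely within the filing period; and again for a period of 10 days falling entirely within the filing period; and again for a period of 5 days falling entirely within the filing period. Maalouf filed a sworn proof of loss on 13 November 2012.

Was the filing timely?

46 days after 9 August 2012 is September 24, 2012.
Tolling adds 25 days: September 24, 2012 + 25 days = October 19, 2012.
Tolling adds 10 days: October 19, 2012 + 10 days = October 29, 2012.
Tolling adds 5 days: October 29, 2012 + 5 days = November 3, 2012.
November 3, 2012 is Saturday; November 4, 2012 is Sunday; November 5, 2012 is a listed holiday. The next qualifying day is November 6, 2012.
The deadline is November 6, 2012; the filing on November 13, 2012 is after that date.

No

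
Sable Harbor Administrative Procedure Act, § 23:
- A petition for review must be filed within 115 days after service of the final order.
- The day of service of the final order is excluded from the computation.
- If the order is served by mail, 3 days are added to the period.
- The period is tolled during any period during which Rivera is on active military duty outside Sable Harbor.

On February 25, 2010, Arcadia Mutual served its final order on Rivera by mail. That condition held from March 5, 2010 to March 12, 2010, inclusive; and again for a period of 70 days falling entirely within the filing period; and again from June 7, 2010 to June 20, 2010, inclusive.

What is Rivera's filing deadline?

115 days after February 25, 2010 is June 20, 2010.
Service was by mail, adding 3 days: June 20, 2010 + 3 days = June 23, 2010.
From March 5, 2010 through March 12, 2010 inclusive is 8 days; tolling adds 8 days: June 23, 2010 + 8 days = July 1, 2010.
Tolling adds 70 days: July 1, 2010 + 70 days = September 9, 2010.
From June 7, 2010 through June 20, 2010 inclusive is 14 days; tolling adds 14 days: September 9, 2010 + 14 days = September 23, 2010.

September 23, 2010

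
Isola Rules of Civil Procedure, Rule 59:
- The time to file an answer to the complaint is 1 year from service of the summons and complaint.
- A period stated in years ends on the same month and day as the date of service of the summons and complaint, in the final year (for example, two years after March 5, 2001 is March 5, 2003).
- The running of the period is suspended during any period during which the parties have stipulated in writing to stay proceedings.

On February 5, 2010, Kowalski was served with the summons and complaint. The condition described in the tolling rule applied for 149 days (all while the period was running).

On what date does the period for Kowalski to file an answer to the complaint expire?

1 year after February 5, 2010 is February 5, 2011.
Tolling adds 149 days: February 5, 2011 + 149 days = July 4, 2011.

July 4, 2011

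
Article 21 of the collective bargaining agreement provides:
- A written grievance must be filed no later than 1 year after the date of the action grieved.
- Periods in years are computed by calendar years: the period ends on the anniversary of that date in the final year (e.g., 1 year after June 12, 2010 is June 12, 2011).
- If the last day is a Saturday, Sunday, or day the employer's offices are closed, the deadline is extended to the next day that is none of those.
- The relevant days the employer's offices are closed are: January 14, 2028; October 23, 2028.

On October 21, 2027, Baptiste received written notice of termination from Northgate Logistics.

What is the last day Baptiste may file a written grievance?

October 24, 2028

1 year after October 21, 2027 is October 21, 2028.
October 21, 2028 is Saturday; October 22, 2028 is Sunday; October 23, 2028 is a listed holiday. The next qualifying day is October 24, 2028.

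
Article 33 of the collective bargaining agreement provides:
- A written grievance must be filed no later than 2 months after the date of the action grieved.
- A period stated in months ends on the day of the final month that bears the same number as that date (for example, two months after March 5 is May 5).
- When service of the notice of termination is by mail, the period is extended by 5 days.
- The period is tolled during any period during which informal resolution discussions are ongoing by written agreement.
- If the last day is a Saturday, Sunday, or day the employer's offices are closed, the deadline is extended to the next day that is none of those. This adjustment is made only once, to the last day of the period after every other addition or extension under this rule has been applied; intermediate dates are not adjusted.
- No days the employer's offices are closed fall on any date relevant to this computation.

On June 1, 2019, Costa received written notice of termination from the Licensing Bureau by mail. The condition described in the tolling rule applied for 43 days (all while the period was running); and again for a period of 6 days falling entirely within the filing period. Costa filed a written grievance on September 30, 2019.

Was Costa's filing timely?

2 months after June 1, 2019 is August 1, 2019.
Service was by mail, adding 5 days: August 1, 2019 + 5 days = August 6, 2019.
Tolling adds 43 days: August 6, 2019 + 43 days = September 18, 2019.
Tolling adds 6 days: September 18, 2019 + 6 days = September 24, 2019.
September 24, 2019 is a Tuesday and not a day the employer's offices are closed, so no extension applies.
The deadline is September 24, 2019; the filing on September 30, 2019 is after that date.

No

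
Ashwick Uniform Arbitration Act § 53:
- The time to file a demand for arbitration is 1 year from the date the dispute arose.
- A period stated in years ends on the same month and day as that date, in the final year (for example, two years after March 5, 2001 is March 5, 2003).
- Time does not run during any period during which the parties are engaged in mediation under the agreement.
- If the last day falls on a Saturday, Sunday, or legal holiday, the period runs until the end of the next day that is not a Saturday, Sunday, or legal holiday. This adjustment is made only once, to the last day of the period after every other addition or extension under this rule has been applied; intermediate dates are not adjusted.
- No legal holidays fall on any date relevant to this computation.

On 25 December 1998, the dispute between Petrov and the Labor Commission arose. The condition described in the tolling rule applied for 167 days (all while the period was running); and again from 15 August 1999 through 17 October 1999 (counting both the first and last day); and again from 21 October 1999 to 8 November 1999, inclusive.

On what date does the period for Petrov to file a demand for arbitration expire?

1 year after 25 December 1998 is December 25, 1999.
Tolling adds 167 days: December 25, 1999 + 167 days = June 9, 2000.
From August 15, 1999 through October 17, 1999 inclusive is 64 days; tolling adds 64 days: June 9, 2000 + 64 days = August 12, 2000.
From October 21, 1999 through November 8, 1999 inclusive is 19 days; tolling adds 19 days: August 12, 2000 + 19 days = August 31, 2000.
August 31, 2000 is a Thursday and not a legal holiday, so no extension applies.

August 31, 2000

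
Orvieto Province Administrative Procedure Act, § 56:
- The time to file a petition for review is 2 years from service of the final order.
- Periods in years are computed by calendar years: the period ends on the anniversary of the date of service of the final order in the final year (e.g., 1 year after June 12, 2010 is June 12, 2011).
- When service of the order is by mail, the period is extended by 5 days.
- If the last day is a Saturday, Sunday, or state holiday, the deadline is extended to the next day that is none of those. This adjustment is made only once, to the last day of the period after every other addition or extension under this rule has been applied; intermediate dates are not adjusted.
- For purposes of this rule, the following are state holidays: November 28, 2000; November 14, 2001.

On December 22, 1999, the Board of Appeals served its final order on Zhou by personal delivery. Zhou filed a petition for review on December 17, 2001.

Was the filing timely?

2 years after December 22, 1999 is December 22, 2001.
Service was not by mail, so no mail extension applies.
December 22, 2001 is Saturday; December 23, 2001 is Sunday. The next qualifying day is December 24, 2001.
The deadline is December 24, 2001; the filing on December 17, 2001 is on or before that date.

Yes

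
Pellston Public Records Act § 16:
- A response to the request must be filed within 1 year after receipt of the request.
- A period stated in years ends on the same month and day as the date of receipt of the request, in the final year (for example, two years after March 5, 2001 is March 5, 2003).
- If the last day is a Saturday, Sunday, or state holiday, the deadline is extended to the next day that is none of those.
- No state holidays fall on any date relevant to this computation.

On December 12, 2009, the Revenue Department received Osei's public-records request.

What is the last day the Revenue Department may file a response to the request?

December 13, 2010

1 year after December 12, 2009 is December 12, 2010.
December 12, 2010 is Sunday. The next qualifying day is December 13, 2010.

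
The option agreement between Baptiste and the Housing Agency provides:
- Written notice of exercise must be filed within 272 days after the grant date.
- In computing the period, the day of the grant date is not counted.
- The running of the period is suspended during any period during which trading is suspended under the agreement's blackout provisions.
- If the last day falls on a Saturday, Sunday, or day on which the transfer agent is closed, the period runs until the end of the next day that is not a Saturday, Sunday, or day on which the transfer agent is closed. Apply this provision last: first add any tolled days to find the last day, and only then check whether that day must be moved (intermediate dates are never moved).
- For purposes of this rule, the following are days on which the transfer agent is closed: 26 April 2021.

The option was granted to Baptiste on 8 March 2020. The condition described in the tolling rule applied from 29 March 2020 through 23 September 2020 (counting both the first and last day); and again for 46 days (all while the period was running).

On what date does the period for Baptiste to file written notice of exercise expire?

272 days after 8 March 2020 is December 5, 2020.
From March 29, 2020 through September 23, 2020 inclusive is 179 days; tolling adds 179 days: December 5, 2020 + 179 days = June 2, 2021.
Tolling adds 46 days: June 2, 2021 + 46 days = July 18, 2021.
July 18, 2021 is Sunday. The next qualifying day is July 19, 2021.

July 19, 2021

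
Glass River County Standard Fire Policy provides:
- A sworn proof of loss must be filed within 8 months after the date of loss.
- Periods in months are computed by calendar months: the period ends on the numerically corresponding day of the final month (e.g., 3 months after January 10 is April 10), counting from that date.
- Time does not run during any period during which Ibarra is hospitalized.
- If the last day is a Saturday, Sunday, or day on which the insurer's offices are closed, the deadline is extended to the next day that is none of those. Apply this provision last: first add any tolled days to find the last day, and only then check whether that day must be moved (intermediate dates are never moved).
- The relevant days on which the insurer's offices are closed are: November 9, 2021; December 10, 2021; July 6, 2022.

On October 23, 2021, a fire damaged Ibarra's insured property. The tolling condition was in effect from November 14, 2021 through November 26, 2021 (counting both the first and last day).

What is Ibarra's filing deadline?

July 7, 2022

8 months after October 23, 2021 is June 23, 2022.
From November 14, 2021 through November 26, 2021 inclusive is 13 days; tolling adds 13 days: June 23, 2022 + 13 days = July 6, 2022.
July 6, 2022 is a listed holiday. The next qualifying day is July 7, 2022.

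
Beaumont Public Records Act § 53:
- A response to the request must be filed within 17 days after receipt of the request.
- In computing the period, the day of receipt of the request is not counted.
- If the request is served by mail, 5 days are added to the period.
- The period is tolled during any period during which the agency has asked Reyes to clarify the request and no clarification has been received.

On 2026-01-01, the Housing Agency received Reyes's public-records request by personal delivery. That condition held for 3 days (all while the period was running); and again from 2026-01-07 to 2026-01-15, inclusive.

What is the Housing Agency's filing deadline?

17 days after 2026-01-01 is January 18, 2026.
Service was not by mail, so no mail extension applies.
Tolling adds 3 days: January 18, 2026 + 3 days = January 21, 2026.
From January 7, 2026 through January 15, 2026 inclusive is 9 days; tolling adds 9 days: January 21, 2026 + 9 days = January 30, 2026.

January 30, 2026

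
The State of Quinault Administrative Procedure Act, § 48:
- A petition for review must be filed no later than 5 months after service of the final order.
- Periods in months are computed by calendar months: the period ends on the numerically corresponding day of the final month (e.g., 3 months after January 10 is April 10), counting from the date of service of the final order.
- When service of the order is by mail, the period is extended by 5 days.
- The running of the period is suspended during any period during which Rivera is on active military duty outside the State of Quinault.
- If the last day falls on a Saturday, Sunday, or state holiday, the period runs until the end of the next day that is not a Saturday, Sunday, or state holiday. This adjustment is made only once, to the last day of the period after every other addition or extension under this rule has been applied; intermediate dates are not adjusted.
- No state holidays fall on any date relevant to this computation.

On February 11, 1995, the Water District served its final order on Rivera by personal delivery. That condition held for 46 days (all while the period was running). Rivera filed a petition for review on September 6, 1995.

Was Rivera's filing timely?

No

5 months after February 11, 1995 is July 11, 1995.
Service was not by mail, so no mail extension applies.
Tolling adds 46 days: July 11, 1995 + 46 days = August 26, 1995.
August 26, 1995 is Saturday; August 27, 1995 is Sunday. The next qualifying day is August 28, 1995.
The deadline is August 28, 1995; the filing on September 6, 1995 is after that date.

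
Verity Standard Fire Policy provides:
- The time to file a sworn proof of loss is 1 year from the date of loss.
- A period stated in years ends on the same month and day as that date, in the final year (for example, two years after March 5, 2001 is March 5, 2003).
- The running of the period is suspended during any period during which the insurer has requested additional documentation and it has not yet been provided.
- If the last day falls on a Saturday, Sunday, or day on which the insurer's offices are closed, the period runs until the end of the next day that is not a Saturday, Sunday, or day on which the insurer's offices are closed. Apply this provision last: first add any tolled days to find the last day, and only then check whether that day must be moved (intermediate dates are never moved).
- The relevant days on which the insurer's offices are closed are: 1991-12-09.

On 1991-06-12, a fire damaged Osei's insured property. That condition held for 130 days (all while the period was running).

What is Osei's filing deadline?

1 year after 1991-06-12 is June 12, 1992.
Tolling adds 130 days: June 12, 1992 + 130 days = October 20, 1992.
October 20, 1992 is a Tuesday and not a day on which the insurer's offices are closed, so no extension applies.

October 20, 1992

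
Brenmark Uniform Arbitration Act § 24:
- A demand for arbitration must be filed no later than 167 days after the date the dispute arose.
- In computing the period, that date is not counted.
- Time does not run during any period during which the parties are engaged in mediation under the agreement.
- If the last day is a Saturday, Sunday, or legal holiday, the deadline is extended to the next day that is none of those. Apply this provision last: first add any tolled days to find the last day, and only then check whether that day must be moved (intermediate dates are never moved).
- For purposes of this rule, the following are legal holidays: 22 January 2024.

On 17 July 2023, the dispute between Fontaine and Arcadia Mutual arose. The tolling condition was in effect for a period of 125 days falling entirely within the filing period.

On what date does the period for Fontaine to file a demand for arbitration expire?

May 6, 2024

167 days after 17 July 2023 is December 31, 2023.
Tolling adds 125 days: December 31, 2023 + 125 days = May 4, 2024.
May 4, 2024 is Saturday; May 5, 2024 is Sunday. The next qualifying day is May 6, 2024.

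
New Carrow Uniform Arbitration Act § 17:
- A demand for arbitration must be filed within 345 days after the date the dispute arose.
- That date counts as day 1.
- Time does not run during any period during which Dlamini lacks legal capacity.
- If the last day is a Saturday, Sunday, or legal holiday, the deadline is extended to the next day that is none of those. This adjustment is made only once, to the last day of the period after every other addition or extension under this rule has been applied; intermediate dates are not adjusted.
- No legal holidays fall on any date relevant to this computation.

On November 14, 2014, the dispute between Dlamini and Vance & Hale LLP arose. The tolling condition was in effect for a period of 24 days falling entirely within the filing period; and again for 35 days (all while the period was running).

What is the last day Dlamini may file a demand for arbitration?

Counting November 14, 2014 as day 1, day 345 is October 24, 2015.
Tolling adds 24 days: October 24, 2015 + 24 days = November 17, 2015.
Tolling adds 35 days: November 17, 2015 + 35 days = December 22, 2015.
December 22, 2015 is a Tuesday and not a legal holiday, so no extension applies.

December 22, 2015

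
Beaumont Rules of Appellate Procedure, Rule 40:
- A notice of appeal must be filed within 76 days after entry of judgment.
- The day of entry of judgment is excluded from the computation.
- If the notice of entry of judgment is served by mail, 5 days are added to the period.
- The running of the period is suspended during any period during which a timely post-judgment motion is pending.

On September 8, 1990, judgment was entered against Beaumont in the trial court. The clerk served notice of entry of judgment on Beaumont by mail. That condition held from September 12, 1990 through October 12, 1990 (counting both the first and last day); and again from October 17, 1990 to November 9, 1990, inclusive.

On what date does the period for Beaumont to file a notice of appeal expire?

76 days after September 8, 1990 is November 23, 1990.
Service was by mail, adding 5 days: November 23, 1990 + 5 days = November 28, 1990.
From September 12, 1990 through October 12, 1990 inclusive is 31 days; tolling adds 31 days: November 28, 1990 + 31 days = December 29, 1990.
From October 17, 1990 through November 9, 1990 inclusive is 24 days; tolling adds 24 days: December 29, 1990 + 24 days = January 22, 1991.

January 22, 1991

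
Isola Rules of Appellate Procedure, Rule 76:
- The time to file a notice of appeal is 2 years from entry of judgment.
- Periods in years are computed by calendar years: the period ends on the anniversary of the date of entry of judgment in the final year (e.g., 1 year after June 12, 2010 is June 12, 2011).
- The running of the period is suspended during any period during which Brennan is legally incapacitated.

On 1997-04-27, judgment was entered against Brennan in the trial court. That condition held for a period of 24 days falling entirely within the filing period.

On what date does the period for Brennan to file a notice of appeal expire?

2 years after 1997-04-27 is April 27, 1999.
Tolling adds 24 days: April 27, 1999 + 24 days = May 21, 1999.

May 21, 1999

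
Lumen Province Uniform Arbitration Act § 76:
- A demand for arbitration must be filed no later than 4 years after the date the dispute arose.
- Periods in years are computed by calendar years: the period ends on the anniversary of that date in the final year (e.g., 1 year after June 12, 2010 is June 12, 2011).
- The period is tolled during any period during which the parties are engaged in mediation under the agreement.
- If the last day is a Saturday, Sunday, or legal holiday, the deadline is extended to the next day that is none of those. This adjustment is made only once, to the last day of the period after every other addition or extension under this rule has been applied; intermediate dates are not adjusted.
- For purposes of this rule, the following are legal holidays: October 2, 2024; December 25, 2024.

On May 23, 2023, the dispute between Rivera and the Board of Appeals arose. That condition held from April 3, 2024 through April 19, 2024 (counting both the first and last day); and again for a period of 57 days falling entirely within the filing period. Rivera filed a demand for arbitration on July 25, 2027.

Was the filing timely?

Yes

4 years after May 23, 2023 is May 23, 2027.
From April 3, 2024 through April 19, 2024 inclusive is 17 days; tolling adds 17 days: May 23, 2027 + 17 days = June 9, 2027.
Tolling adds 57 days: June 9, 2027 + 57 days = August 5, 2027.
August 5, 2027 is a Thursday and not a legal holiday, so no extension applies.
The deadline is August 5, 2027; the filing on July 25, 2027 is on or before that date.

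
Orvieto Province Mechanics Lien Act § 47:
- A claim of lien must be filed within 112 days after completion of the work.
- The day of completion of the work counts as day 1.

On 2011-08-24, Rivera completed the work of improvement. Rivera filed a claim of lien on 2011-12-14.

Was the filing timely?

No

Counting 2011-08-24 as day 1, day 112 is December 13, 2011.
The deadline is December 13, 2011; the filing on December 14, 2011 is after that date.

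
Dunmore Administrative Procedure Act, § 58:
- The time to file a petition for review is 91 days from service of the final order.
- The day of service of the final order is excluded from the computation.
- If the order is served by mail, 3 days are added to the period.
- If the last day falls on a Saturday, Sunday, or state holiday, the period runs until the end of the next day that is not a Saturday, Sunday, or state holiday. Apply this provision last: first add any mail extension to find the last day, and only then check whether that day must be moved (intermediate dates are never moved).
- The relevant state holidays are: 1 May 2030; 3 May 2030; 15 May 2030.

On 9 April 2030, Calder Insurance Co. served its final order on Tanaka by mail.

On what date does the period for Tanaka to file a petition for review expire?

91 days after 9 April 2030 is July 9, 2030.
Service was by mail, adding 3 days: July 9, 2030 + 3 days = July 12, 2030.
July 12, 2030 is a Friday and not a state holiday, so no extension applies.

July 12, 2030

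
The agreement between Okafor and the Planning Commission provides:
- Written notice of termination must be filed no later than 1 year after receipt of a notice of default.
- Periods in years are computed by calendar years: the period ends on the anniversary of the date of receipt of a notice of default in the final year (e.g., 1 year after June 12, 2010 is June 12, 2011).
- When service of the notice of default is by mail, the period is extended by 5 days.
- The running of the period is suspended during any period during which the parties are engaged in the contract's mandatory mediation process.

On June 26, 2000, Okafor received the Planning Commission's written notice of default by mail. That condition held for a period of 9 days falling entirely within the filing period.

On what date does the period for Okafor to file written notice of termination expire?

1 year after June 26, 2000 is June 26, 2001.
Service was by mail, adding 5 days: June 26, 2001 + 5 days = July 1, 2001.
Tolling adds 9 days: July 1, 2001 + 9 days = July 10, 2001.

July 10, 2001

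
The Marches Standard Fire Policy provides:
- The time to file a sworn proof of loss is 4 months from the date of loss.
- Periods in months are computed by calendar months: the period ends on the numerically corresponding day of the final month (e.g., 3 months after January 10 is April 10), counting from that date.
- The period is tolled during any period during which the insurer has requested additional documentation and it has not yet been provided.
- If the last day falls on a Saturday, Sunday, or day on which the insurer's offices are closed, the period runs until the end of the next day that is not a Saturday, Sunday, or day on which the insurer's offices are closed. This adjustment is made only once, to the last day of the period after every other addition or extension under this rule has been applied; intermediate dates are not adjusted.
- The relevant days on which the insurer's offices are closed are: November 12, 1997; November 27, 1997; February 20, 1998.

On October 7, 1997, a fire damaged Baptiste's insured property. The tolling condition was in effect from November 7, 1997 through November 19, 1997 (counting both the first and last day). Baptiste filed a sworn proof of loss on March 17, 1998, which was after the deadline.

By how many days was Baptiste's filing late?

4 months after October 7, 1997 is February 7, 1998.
From November 7, 1997 through November 19, 1997 inclusive is 13 days; tolling adds 13 days: February 7, 1998 + 13 days = February 20, 1998.
February 20, 1998 is a listed holiday; February 21, 1998 is Saturday; February 22, 1998 is Sunday. The next qualifying day is February 23, 1998.
The deadline is February 23, 1998; from February 23, 1998 to March 17, 1998 is 22 days.

22 days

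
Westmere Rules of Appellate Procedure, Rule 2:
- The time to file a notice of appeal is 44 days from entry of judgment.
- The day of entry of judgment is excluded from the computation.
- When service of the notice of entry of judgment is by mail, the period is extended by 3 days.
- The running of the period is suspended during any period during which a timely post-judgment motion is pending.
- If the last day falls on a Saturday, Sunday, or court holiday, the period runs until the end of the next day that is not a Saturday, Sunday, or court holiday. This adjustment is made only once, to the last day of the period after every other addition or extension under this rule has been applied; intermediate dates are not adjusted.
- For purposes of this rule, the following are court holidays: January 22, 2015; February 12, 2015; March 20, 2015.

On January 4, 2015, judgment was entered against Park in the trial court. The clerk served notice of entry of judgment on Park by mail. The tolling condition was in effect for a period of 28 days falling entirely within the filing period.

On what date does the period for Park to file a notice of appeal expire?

44 days after January 4, 2015 is February 17, 2015.
Service was by mail, adding 3 days: February 17, 2015 + 3 days = February 20, 2015.
Tolling adds 28 days: February 20, 2015 + 28 days = March 20, 2015.
March 20, 2015 is a listed holiday; March 21, 2015 is Saturday; March 22, 2015 is Sunday. The next qualifying day is March 23, 2015.

March 23, 2015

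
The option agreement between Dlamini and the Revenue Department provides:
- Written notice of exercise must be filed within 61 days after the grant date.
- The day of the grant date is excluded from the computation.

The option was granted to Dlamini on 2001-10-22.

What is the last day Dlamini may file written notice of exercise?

December 22, 2001

61 days after 2001-10-22 is December 22, 2001.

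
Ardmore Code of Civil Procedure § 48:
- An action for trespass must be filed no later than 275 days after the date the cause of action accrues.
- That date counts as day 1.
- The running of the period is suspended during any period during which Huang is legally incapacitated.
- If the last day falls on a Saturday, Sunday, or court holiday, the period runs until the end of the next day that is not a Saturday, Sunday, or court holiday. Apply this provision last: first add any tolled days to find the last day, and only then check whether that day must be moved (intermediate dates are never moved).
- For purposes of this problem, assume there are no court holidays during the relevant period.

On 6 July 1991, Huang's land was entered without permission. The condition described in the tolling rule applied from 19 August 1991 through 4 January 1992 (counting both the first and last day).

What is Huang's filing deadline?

August 24, 1992

Counting 6 July 1991 as day 1, day 275 is April 5, 1992.
From August 19, 1991 through January 4, 1992 inclusive is 139 days; tolling adds 139 days: April 5, 1992 + 139 days = August 22, 1992.
August 22, 1992 is Saturday; August 23, 1992 is Sunday. The next qualifying day is August 24, 1992.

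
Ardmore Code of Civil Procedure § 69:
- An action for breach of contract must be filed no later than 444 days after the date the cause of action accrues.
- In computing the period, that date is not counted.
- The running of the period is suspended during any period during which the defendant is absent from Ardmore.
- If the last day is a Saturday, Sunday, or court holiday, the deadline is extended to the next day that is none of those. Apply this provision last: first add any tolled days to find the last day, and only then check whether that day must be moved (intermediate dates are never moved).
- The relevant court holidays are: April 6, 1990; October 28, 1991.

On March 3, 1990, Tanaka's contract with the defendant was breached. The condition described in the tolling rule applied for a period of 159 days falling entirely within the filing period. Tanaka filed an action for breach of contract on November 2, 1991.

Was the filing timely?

444 days after March 3, 1990 is May 21, 1991.
Tolling adds 159 days: May 21, 1991 + 159 days = October 27, 1991.
October 27, 1991 is Sunday; October 28, 1991 is a listed holiday. The next qualifying day is October 29, 1991.
The deadline is October 29, 1991; the filing on November 2, 1991 is after that date.

No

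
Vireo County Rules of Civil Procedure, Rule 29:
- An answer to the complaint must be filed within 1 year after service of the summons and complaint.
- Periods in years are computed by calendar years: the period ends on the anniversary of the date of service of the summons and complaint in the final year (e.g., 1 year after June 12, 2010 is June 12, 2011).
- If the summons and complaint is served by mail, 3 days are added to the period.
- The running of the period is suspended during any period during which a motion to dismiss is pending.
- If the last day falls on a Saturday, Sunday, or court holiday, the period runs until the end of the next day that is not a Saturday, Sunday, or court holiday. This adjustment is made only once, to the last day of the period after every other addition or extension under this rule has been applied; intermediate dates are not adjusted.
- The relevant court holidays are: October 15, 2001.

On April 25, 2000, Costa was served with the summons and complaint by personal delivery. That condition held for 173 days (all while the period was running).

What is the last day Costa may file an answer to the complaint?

1 year after April 25, 2000 is April 25, 2001.
Service was not by mail, so no mail extension applies.
Tolling adds 173 days: April 25, 2001 + 173 days = October 15, 2001.
October 15, 2001 is a listed holiday. The next qualifying day is October 16, 2001.

October 16, 2001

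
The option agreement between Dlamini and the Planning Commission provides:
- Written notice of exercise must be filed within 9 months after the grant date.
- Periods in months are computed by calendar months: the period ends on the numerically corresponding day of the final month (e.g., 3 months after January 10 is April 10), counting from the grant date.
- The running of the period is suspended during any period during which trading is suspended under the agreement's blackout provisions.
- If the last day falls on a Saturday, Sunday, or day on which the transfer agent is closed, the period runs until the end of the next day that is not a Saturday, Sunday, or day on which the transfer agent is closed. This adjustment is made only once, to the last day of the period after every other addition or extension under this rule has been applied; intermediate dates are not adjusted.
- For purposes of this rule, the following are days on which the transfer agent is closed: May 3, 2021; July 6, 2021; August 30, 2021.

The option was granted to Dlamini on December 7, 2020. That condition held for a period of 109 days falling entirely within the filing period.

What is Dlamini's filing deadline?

December 27, 2021

9 months after December 7, 2020 is September 7, 2021.
Tolling adds 109 days: September 7, 2021 + 109 days = December 25, 2021.
December 25, 2021 is Saturday; December 26, 2021 is Sunday. The next qualifying day is December 27, 2021.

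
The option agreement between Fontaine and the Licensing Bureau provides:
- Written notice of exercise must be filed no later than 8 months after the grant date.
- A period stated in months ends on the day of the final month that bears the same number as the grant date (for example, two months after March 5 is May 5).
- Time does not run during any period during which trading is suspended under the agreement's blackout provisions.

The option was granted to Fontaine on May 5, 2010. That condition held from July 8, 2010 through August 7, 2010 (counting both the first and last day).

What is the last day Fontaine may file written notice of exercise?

February 5, 2011

8 months after May 5, 2010 is January 5, 2011.
From July 8, 2010 through August 7, 2010 inclusive is 31 days; tolling adds 31 days: January 5, 2011 + 31 days = February 5, 2011.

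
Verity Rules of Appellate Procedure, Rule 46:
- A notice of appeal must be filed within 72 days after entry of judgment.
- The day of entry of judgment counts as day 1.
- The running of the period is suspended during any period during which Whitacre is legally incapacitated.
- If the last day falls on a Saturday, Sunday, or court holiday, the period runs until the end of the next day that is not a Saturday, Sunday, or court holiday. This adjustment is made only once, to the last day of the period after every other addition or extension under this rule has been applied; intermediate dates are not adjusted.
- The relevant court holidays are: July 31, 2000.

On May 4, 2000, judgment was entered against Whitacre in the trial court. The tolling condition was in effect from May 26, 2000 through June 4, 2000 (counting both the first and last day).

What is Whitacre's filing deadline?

July 24, 2000

Counting May 4, 2000 as day 1, day 72 is July 14, 2000.
From May 26, 2000 through June 4, 2000 inclusive is 10 days; tolling adds 10 days: July 14, 2000 + 10 days = July 24, 2000.
July 24, 2000 is a Monday and not a court holiday, so no extension applies.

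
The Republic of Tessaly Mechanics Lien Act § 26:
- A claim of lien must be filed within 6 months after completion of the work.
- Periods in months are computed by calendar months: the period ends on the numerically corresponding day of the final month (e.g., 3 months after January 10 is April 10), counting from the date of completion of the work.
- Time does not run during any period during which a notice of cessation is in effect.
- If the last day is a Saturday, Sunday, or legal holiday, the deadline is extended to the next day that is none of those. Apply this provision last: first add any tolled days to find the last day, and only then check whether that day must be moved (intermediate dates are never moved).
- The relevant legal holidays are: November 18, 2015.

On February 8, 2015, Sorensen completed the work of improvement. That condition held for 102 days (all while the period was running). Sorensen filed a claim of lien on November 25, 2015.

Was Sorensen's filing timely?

No

6 months after February 8, 2015 is August 8, 2015.
Tolling adds 102 days: August 8, 2015 + 102 days = November 18, 2015.
November 18, 2015 is a listed holiday. The next qualifying day is November 19, 2015.
The deadline is November 19, 2015; the filing on November 25, 2015 is after that date.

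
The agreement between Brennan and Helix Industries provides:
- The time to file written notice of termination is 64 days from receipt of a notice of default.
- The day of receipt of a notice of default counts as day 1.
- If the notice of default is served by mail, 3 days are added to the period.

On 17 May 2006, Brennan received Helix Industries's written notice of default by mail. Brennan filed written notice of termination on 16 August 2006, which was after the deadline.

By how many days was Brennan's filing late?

Counting 17 May 2006 as day 1, day 64 is July 19, 2006.
Service was by mail, adding 3 days: July 19, 2006 + 3 days = July 22, 2006.
The deadline is July 22, 2006; from July 22, 2006 to August 16, 2006 is 25 days.

25 days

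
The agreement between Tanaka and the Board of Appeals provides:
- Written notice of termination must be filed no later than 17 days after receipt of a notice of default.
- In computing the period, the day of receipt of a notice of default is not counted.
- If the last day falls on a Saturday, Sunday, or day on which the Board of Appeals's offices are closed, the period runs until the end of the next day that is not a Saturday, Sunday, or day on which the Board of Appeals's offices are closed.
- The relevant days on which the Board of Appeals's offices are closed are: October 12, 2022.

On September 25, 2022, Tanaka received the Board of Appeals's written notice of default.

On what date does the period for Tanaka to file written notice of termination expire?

17 days after September 25, 2022 is October 12, 2022.
October 12, 2022 is a listed holiday. The next qualifying day is October 13, 2022.

October 13, 2022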